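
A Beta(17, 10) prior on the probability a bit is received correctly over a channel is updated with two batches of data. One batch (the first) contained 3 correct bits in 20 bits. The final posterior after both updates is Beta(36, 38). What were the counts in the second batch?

16 correct bits and 11 errors

Because Beta–binomial updating is additive in the counts, the combined data contributed (α_post−α_prior, β_post−β_prior) successes and failures.
Total across both batches: 36−17=19 correct bits, 38−10=28 errors.
Subtract the first batch: 19−3=16 correct bits and 28−17=11 errors.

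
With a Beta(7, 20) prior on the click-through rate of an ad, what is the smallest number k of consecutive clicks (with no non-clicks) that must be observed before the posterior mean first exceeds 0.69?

After k clicks and 0 non-clicks the posterior is Beta(7+k, 20), with mean (7+k)/(7+20+k).
Set (7+k)/(27+k) > 0.69 and solve: k > (0.69·27 − 7)/(1 − 0.69) = 37.516.
The smallest integer exceeding 37.516 is 38, and checking k=38: (45)/(65) = 0.6923 > 0.69.

k = 38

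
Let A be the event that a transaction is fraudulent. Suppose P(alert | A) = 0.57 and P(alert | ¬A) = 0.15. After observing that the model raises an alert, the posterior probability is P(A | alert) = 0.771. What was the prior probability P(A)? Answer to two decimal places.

P(A) = 0.47

Bayes' rule in odds form gives O(A|E) = O(A)·[P(E|A)/P(E|¬A)], hence O(A) = O(A|E)/LR.
Posterior odds = 0.771/(1−0.771) = 3.3668. LR = 0.57/0.15 = 3.8000.
Prior odds = 3.3668/3.8000 = 0.8860, so P(A) = 0.8860/(1+0.8860) ≈ 0.47.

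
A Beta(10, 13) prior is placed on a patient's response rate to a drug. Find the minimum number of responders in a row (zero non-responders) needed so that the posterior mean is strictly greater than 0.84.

k = 59

After k responders and 0 non-responders the posterior is Beta(10+k, 13), with mean (10+k)/(10+13+k).
Set (10+k)/(23+k) > 0.84 and solve: k > (0.84·23 − 10)/(1 − 0.84) = 58.250.
The smallest integer exceeding 58.250 is 59.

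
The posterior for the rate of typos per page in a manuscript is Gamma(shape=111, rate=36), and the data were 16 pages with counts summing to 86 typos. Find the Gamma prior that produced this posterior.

Gamma(shape=25, rate=20)

A Gamma(α, β) prior (rate parametrization) on a Poisson rate with n observations summing to S gives posterior Gamma(α+S, β+n).
So α = 111 − 86 = 25 and β = 36 − 16 = 20.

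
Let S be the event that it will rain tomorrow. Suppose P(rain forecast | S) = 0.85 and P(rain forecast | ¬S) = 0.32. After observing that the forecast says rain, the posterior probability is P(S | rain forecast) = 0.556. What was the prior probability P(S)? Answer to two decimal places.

In odds form, posterior odds = prior odds × likelihood ratio, so prior odds = posterior odds ÷ LR.
Posterior odds = 0.556/(1−0.556) = 1.2523. LR = 0.85/0.32 = 2.6562.
Prior odds = 1.2523/2.6562 = 0.4715, so P(S) = 0.4715/(1+0.4715) ≈ 0.32.

P(S) = 0.32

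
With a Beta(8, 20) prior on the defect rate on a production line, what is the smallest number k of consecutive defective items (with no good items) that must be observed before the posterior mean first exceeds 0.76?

After k defective items and 0 good items the posterior is Beta(8+k, 20), with mean (8+k)/(8+20+k).
Set (8+k)/(28+k) > 0.76 and solve: k > (0.76·28 − 8)/(1 − 0.76) = 55.333.
The smallest integer exceeding 55.333 is 56, and checking k=56: (64)/(84) = 0.7619 > 0.76.

k = 56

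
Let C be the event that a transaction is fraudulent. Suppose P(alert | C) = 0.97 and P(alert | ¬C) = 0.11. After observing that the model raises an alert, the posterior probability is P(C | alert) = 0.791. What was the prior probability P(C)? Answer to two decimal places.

In odds form, posterior odds = prior odds × likelihood ratio, so prior odds = posterior odds ÷ LR.
Posterior odds = 0.791/(1−0.791) = 3.7847. LR = 0.97/0.11 = 8.8182.
Prior odds = 3.7847/8.8182 = 0.4292, so P(C) = 0.4292/(1+0.4292) ≈ 0.30.

P(C) = 0.30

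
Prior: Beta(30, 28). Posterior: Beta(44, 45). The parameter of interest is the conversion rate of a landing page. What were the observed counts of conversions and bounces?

Under Beta–binomial conjugacy the posterior parameters are (a+s, b+f).
So s = 44 − 30 = 14 and f = 45 − 28 = 17.

14 conversions and 17 bounces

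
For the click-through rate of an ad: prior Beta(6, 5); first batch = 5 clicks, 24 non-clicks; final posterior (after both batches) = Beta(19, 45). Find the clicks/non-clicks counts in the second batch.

8 clicks and 16 non-clicks

Sequential conjugate updates are equivalent to a single update on the pooled data, so total successes = posterior α − prior α and total failures = posterior β − prior β.
Total across both batches: 19−6=13 clicks, 45−5=40 non-clicks.
Subtract the first batch: 13−5=8 clicks and 40−24=16 non-clicks.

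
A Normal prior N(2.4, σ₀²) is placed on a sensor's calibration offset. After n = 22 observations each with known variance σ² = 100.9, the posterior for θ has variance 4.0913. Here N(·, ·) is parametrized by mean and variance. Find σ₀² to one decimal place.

Posterior precision equals prior precision plus data precision: 1/σ_n² = 1/σ₀² + n/σ².
So 1/σ₀² = 1/4.0913 − 22/100.9 = 0.244421 − 0.218038 = 0.026383.
Hence σ₀² = 1/0.026383 ≈ 37.9.

σ₀² = 37.9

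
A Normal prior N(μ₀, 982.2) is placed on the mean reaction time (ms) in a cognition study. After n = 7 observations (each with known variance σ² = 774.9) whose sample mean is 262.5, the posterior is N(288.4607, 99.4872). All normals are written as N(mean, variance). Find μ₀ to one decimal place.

μ₀ = 518.8

The posterior mean is a precision-weighted average: μ_n = (τ₀μ₀ + τ_data·x̄)/(τ₀+τ_data), with τ₀=1/σ₀² and τ_data=n/σ².
Here τ₀ = 1/982.2 = 0.001018 and τ_data = 7/774.9 = 0.009033, so τ_n = 0.010051.
Rearranging for μ₀: μ₀ = (μ_n·τ_n − τ_data·x̄)/τ₀ = (288.4607·0.010051 − 0.009033·262.5) / 0.001018 = 0.528156/0.001018 ≈ 518.8.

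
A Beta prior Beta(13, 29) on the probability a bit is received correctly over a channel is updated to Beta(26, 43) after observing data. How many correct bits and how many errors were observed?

13 correct bits and 14 errors

Under Beta–binomial conjugacy the posterior parameters are (α+s, β+f).
So s = 26 − 13 = 13 and f = 43 − 29 = 14.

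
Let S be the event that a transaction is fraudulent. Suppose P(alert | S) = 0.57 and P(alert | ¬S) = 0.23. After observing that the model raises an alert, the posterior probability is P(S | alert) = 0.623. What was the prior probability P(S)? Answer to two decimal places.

P(S) = 0.40

In odds form, posterior odds = prior odds × likelihood ratio, so prior odds = posterior odds ÷ LR.
Posterior odds = 0.623/(1−0.623) = 1.6525. LR = 0.57/0.23 = 2.4783.
Prior odds = 1.6525/2.4783 = 0.6668, so P(S) = 0.6668/(1+0.6668) ≈ 0.40.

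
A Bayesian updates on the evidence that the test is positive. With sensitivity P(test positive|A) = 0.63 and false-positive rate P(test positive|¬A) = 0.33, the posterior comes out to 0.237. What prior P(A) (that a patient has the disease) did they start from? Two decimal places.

Bayes' rule in odds form gives O(A|E) = O(A)·[P(E|A)/P(E|¬A)], hence O(A) = O(A|E)/LR.
Posterior odds = 0.237/(1−0.237) = 0.3106. LR = 0.63/0.33 = 1.9091.
Prior odds = 0.3106/1.9091 = 0.1627, so P(A) = 0.1627/(1+0.1627) ≈ 0.14.

P(A) = 0.14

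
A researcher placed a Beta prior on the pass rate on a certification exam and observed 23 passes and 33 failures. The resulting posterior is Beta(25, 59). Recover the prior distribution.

Beta(2, 26)

Beta is conjugate to the binomial likelihood: posterior = Beta(α+s, β+f).
Subtract the data counts: 25−23=2, 59−33=26.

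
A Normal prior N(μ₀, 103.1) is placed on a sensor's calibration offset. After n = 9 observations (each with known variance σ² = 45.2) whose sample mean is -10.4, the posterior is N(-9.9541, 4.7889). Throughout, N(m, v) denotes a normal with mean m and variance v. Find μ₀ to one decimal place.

μ₀ = -0.8

With known observation variance, the Normal–Normal posterior has precision τ_n = τ₀ + n/σ² and mean μ_n = (τ₀μ₀ + (n/σ²)x̄)/τ_n.
Here τ₀ = 1/103.1 = 0.009699 and τ_data = 9/45.2 = 0.199115, so τ_n = 0.208814.
Rearranging for μ₀: μ₀ = (μ_n·τ_n − τ_data·x̄)/τ₀ = (-9.9541·0.208814 − 0.199115·-10.4) / 0.009699 = -0.007759/0.009699 ≈ -0.8.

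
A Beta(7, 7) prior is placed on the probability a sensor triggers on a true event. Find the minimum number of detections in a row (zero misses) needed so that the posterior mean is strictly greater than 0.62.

After k detections and 0 misses the posterior is Beta(7+k, 7), with mean (7+k)/(7+7+k).
Set (7+k)/(14+k) > 0.62 and solve: k > (0.62·14 − 7)/(1 − 0.62) = 4.421.
The smallest integer exceeding 4.421 is 5.

k = 5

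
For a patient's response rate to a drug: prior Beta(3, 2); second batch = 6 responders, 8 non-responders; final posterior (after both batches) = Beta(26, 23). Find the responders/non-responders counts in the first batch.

17 responders and 13 non-responders

Because Beta–binomial updating is additive in the counts, the combined data contributed (α_post−α_prior, β_post−β_prior) successes and failures.
Total across both batches: 26−3=23 responders, 23−2=21 non-responders.
Subtract the second batch: 23−6=17 responders and 21−8=13 non-responders.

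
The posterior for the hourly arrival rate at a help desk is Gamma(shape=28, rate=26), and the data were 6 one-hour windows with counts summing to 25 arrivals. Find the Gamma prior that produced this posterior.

Gamma(shape=3, rate=20)

A Gamma(α, β) prior (rate parametrization) on a Poisson rate with n observations summing to S gives posterior Gamma(α+S, β+n).
So α = 28 − 25 = 3 and β = 26 − 6 = 20.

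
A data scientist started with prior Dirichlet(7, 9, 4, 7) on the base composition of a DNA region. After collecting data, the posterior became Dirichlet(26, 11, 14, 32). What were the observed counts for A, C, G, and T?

counts (19, 2, 10, 25)

For a Dirichlet(α) prior with multinomial counts c, the posterior is Dirichlet(α + c) componentwise.
Counts are posterior − prior componentwise: 26−7=19, 11−9=2, 14−4=10, 32−7=25.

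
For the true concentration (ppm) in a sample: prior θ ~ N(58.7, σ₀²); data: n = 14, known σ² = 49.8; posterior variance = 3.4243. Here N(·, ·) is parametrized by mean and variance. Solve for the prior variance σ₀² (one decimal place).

Posterior precision equals prior precision plus data precision: 1/σ_n² = 1/σ₀² + n/σ².
So 1/σ₀² = 1/3.4243 − 14/49.8 = 0.292030 − 0.281124 = 0.010906.
Hence σ₀² = 1/0.010906 ≈ 91.7.

σ₀² = 91.7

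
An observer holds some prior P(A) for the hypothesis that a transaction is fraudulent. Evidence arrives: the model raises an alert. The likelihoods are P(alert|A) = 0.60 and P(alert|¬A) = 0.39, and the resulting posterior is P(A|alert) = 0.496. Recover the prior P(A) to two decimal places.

P(A) = 0.39

Bayes' rule in odds form gives O(A|E) = O(A)·[P(E|A)/P(E|¬A)], hence O(A) = O(A|E)/LR.
Posterior odds = 0.496/(1−0.496) = 0.9841. LR = 0.60/0.39 = 1.5385.
Prior odds = 0.9841/1.5385 = 0.6396, so P(A) = 0.6396/(1+0.6396) ≈ 0.39.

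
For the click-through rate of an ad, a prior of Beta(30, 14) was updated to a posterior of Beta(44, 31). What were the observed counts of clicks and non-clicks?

14 clicks and 17 non-clicks

A Beta(α, β) prior with s successes and f failures in binomial data gives a Beta(α+s, β+f) posterior.
So s = 44 − 30 = 14 and f = 31 − 14 = 17.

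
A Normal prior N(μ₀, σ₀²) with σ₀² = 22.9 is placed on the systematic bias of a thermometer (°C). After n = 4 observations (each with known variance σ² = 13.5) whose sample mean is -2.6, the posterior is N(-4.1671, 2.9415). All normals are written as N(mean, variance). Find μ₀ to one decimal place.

With known observation variance, the Normal–Normal posterior has precision τ_n = τ₀ + n/σ² and mean μ_n = (τ₀μ₀ + (n/σ²)x̄)/τ_n.
Here τ₀ = 1/22.9 = 0.043668 and τ_data = 4/13.5 = 0.296296, so τ_n = 0.339964.
Rearranging for μ₀: μ₀ = (μ_n·τ_n − τ_data·x̄)/τ₀ = (-4.1671·0.339964 − 0.296296·-2.6) / 0.043668 = -0.646294/0.043668 ≈ -14.8.

μ₀ = -14.8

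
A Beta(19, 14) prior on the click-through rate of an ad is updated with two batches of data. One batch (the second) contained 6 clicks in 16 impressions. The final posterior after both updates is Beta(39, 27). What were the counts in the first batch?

Sequential conjugate updates are equivalent to a single update on the pooled data, so total successes = posterior α − prior α and total failures = posterior β − prior β.
Total across both batches: 39−19=20 clicks, 27−14=13 non-clicks.
Subtract the second batch: 20−6=14 clicks and 13−10=3 non-clicks.

14 clicks and 3 non-clicks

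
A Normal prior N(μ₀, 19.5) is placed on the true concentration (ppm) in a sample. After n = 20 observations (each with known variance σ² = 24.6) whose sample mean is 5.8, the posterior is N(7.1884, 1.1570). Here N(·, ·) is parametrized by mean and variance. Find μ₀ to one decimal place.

μ₀ = 29.2

With known observation variance, the Normal–Normal posterior has precision τ_n = τ₀ + n/σ² and mean μ_n = (τ₀μ₀ + (n/σ²)x̄)/τ_n.
Here τ₀ = 1/19.5 = 0.051282 and τ_data = 20/24.6 = 0.813008, so τ_n = 0.864290.
Rearranging for μ₀: μ₀ = (μ_n·τ_n − τ_data·x̄)/τ₀ = (7.1884·0.864290 − 0.813008·5.8) / 0.051282 = 1.497416/0.051282 ≈ 29.2.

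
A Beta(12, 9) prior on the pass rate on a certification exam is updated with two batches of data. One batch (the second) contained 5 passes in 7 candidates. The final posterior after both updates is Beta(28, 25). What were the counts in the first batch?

11 passes and 14 failures

Sequential conjugate updates are equivalent to a single update on the pooled data, so total successes = posterior α − prior α and total failures = posterior β − prior β.
Total across both batches: 28−12=16 passes, 25−9=16 failures.
Subtract the second batch: 16−5=11 passes and 16−2=14 failures.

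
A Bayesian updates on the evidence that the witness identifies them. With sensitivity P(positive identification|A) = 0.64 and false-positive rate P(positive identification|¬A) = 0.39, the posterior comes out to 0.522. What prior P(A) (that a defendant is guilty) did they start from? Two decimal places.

P(A) = 0.40

Bayes' rule in odds form gives O(A|E) = O(A)·[P(E|A)/P(E|¬A)], hence O(A) = O(A|E)/LR.
Posterior odds = 0.522/(1−0.522) = 1.0921. LR = 0.64/0.39 = 1.6410.
Prior odds = 1.0921/1.6410 = 0.6655, so P(A) = 0.6655/(1+0.6655) ≈ 0.40.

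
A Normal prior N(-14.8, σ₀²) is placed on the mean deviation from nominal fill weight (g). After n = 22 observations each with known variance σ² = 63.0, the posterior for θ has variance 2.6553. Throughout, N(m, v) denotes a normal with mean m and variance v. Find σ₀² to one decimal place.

For the Normal–Normal model with known σ², precisions add: τ_n = τ₀ + n/σ².
So 1/σ₀² = 1/2.6553 − 22/63.0 = 0.376605 − 0.349206 = 0.027399.
Hence σ₀² = 1/0.027399 ≈ 36.5.

σ₀² = 36.5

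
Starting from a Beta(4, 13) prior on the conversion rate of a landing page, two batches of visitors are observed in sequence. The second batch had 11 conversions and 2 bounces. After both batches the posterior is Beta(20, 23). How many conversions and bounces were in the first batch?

5 conversions and 8 bounces

Sequential conjugate updates are equivalent to a single update on the pooled data, so total successes = posterior α − prior α and total failures = posterior β − prior β.
Total across both batches: 20−4=16 conversions, 23−13=10 bounces.
Subtract the second batch: 16−11=5 conversions and 10−2=8 bounces.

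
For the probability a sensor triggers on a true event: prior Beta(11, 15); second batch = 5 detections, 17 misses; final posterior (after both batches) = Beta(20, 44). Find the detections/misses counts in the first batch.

Because Beta–binomial updating is additive in the counts, the combined data contributed (α_post−α_prior, β_post−β_prior) successes and failures.
Total across both batches: 20−11=9 detections, 44−15=29 misses.
Subtract the second batch: 9−5=4 detections and 29−17=12 misses.

4 detections and 12 misses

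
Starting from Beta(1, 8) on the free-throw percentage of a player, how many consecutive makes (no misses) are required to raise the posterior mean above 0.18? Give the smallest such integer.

After k makes and 0 misses the posterior is Beta(1+k, 8), with mean (1+k)/(1+8+k).
Set (1+k)/(9+k) > 0.18 and solve: k > (0.18·9 − 1)/(1 − 0.18) = 0.756.
The smallest integer exceeding 0.756 is 1, and checking k=1: (2)/(10) = 0.2000 > 0.18.

k = 1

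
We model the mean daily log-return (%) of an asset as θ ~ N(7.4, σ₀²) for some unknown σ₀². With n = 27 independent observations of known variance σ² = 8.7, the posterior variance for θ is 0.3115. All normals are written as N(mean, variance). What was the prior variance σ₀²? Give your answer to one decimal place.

Posterior precision equals prior precision plus data precision: 1/σ_n² = 1/σ₀² + n/σ².
So 1/σ₀² = 1/0.3115 − 27/8.7 = 3.210273 − 3.103448 = 0.106825.
Hence σ₀² = 1/0.106825 ≈ 9.4.

σ₀² = 9.4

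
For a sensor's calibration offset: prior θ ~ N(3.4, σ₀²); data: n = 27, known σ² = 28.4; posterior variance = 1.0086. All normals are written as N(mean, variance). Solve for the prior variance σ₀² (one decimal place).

σ₀² = 24.5

Posterior precision equals prior precision plus data precision: 1/σ_n² = 1/σ₀² + n/σ².
So 1/σ₀² = 1/1.0086 − 27/28.4 = 0.991473 − 0.950704 = 0.040769.
Hence σ₀² = 1/0.040769 ≈ 24.5.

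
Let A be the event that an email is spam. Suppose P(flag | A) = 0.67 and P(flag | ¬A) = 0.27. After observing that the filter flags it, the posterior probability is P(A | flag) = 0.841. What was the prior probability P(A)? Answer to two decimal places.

In odds form, posterior odds = prior odds × likelihood ratio, so prior odds = posterior odds ÷ LR.
Posterior odds = 0.841/(1−0.841) = 5.2893. LR = 0.67/0.27 = 2.4815.
Prior odds = 5.2893/2.4815 = 2.1315, so P(A) = 2.1315/(1+2.1315) ≈ 0.68.

P(A) = 0.68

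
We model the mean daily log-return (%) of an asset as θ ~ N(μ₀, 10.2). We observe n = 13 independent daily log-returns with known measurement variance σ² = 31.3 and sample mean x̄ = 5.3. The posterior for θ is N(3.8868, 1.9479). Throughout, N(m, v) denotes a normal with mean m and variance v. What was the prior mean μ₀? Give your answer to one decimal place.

The posterior mean is a precision-weighted average: μ_n = (τ₀μ₀ + τ_data·x̄)/(τ₀+τ_data), with τ₀=1/σ₀² and τ_data=n/σ².
Here τ₀ = 1/10.2 = 0.098039 and τ_data = 13/31.3 = 0.415335, so τ_n = 0.513374.
Rearranging for μ₀: μ₀ = (μ_n·τ_n − τ_data·x̄)/τ₀ = (3.8868·0.513374 − 0.415335·5.3) / 0.098039 = -0.205893/0.098039 ≈ -2.1.

μ₀ = -2.1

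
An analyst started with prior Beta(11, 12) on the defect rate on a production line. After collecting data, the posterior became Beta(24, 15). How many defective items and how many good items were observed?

A Beta(α, β) prior with s successes and f failures in binomial data gives a Beta(α+s, β+f) posterior.
So s = 24 − 11 = 13 and f = 15 − 12 = 3.

13 defective items and 3 good items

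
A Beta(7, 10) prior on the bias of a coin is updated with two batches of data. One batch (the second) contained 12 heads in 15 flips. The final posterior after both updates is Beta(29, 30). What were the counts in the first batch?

Sequential conjugate updates are equivalent to a single update on the pooled data, so total successes = posterior α − prior α and total failures = posterior β − prior β.
Total across both batches: 29−7=22 heads, 30−10=20 tails.
Subtract the second batch: 22−12=10 heads and 20−3=17 tails.

10 heads and 17 tails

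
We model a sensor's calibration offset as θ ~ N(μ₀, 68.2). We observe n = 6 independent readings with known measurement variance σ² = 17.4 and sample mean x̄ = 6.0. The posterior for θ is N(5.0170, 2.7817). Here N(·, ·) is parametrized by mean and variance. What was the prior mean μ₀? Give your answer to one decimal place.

μ₀ = -18.1

With known observation variance, the Normal–Normal posterior has precision τ_n = τ₀ + n/σ² and mean μ_n = (τ₀μ₀ + (n/σ²)x̄)/τ_n.
Here τ₀ = 1/68.2 = 0.014663 and τ_data = 6/17.4 = 0.344828, so τ_n = 0.359491.
Rearranging for μ₀: μ₀ = (μ_n·τ_n − τ_data·x̄)/τ₀ = (5.0170·0.359491 − 0.344828·6.0) / 0.014663 = -0.265402/0.014663 ≈ -18.1.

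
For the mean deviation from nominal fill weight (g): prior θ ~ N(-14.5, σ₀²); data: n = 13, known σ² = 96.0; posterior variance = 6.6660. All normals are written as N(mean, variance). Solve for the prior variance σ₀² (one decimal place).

σ₀² = 68.5

Posterior precision equals prior precision plus data precision: 1/σ_n² = 1/σ₀² + n/σ².
So 1/σ₀² = 1/6.6660 − 13/96.0 = 0.150015 − 0.135417 = 0.014598.
Hence σ₀² = 1/0.014598 ≈ 68.5.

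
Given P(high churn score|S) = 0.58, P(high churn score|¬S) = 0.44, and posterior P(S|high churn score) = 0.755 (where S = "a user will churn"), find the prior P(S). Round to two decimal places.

In odds form, posterior odds = prior odds × likelihood ratio, so prior odds = posterior odds ÷ LR.
Posterior odds = 0.755/(1−0.755) = 3.0816. LR = 0.58/0.44 = 1.3182.
Prior odds = 3.0816/1.3182 = 2.3377, so P(S) = 2.3377/(1+2.3377) ≈ 0.70.

P(S) = 0.70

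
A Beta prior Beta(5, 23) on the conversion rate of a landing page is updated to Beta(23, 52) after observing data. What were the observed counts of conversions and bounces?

18 conversions and 29 bounces

Beta is conjugate to the binomial likelihood: posterior = Beta(a+s, b+f).
So s = 23 − 5 = 18 and f = 52 − 23 = 29.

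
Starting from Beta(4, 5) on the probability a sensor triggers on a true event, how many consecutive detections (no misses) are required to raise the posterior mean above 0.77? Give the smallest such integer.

k = 13

After k detections and 0 misses the posterior is Beta(4+k, 5), with mean (4+k)/(4+5+k).
Set (4+k)/(9+k) > 0.77 and solve: k > (0.77·9 − 4)/(1 − 0.77) = 12.739.
The smallest integer exceeding 12.739 is 13.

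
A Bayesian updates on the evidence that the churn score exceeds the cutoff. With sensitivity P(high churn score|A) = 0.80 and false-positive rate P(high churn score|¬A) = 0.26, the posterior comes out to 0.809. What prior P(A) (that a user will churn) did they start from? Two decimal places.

P(A) = 0.58

Bayes' rule in odds form gives O(A|E) = O(A)·[P(E|A)/P(E|¬A)], hence O(A) = O(A|E)/LR.
Posterior odds = 0.809/(1−0.809) = 4.2356. LR = 0.80/0.26 = 3.0769.
Prior odds = 4.2356/3.0769 = 1.3766, so P(A) = 1.3766/(1+1.3766) ≈ 0.58.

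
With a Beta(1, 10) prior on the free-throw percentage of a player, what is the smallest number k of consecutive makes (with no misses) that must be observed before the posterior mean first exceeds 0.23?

After k makes and 0 misses the posterior is Beta(1+k, 10), with mean (1+k)/(1+10+k).
Set (1+k)/(11+k) > 0.23 and solve: k > (0.23·11 − 1)/(1 − 0.23) = 1.987.
The smallest integer exceeding 1.987 is 2, and checking k=2: (3)/(13) = 0.2308 > 0.23.

k = 2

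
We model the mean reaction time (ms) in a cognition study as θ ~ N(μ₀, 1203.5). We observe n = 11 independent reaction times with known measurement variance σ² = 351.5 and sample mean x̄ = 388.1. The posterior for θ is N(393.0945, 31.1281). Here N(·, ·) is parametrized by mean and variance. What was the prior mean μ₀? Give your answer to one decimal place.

μ₀ = 581.2

With known observation variance, the Normal–Normal posterior has precision τ_n = τ₀ + n/σ² and mean μ_n = (τ₀μ₀ + (n/σ²)x̄)/τ_n.
Here τ₀ = 1/1203.5 = 0.000831 and τ_data = 11/351.5 = 0.031294, so τ_n = 0.032125.
Rearranging for μ₀: μ₀ = (μ_n·τ_n − τ_data·x̄)/τ₀ = (393.0945·0.032125 − 0.031294·388.1) / 0.000831 = 0.482959/0.000831 ≈ 581.2.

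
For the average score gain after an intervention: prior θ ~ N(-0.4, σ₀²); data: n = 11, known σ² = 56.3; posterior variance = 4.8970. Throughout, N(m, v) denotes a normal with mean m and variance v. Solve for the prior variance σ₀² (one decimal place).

Posterior precision equals prior precision plus data precision: 1/σ_n² = 1/σ₀² + n/σ².
So 1/σ₀² = 1/4.8970 − 11/56.3 = 0.204207 − 0.195382 = 0.008825.
Hence σ₀² = 1/0.008825 ≈ 113.3.

σ₀² = 113.3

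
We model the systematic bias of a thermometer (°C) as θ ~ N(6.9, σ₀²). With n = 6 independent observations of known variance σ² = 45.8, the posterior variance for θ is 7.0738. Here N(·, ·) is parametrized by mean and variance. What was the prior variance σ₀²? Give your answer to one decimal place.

σ₀² = 96.5

Posterior precision equals prior precision plus data precision: 1/σ_n² = 1/σ₀² + n/σ².
So 1/σ₀² = 1/7.0738 − 6/45.8 = 0.141367 − 0.131004 = 0.010363.
Hence σ₀² = 1/0.010363 ≈ 96.5.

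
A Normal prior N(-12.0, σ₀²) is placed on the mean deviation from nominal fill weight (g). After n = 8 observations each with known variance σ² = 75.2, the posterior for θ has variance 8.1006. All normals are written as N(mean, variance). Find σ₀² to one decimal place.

σ₀² = 58.6

Posterior precision equals prior precision plus data precision: 1/σ_n² = 1/σ₀² + n/σ².
So 1/σ₀² = 1/8.1006 − 8/75.2 = 0.123448 − 0.106383 = 0.017065.
Hence σ₀² = 1/0.017065 ≈ 58.6.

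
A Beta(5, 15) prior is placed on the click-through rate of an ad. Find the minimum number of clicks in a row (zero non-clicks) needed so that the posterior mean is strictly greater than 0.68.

k = 27

After k clicks and 0 non-clicks the posterior is Beta(5+k, 15), with mean (5+k)/(5+15+k).
Set (5+k)/(20+k) > 0.68 and solve: k > (0.68·20 − 5)/(1 − 0.68) = 26.875.
The smallest integer exceeding 26.875 is 27.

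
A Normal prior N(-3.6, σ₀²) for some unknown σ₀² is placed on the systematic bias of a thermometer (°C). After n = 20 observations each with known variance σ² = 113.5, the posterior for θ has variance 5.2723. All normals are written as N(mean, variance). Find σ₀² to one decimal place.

Posterior precision equals prior precision plus data precision: 1/σ_n² = 1/σ₀² + n/σ².
So 1/σ₀² = 1/5.2723 − 20/113.5 = 0.189671 − 0.176211 = 0.013460.
Hence σ₀² = 1/0.013460 ≈ 74.3.

σ₀² = 74.3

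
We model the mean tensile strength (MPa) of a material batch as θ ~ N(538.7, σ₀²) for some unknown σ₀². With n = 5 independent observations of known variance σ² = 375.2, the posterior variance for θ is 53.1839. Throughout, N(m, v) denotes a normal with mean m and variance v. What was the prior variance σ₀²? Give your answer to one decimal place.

σ₀² = 182.6

For the Normal–Normal model with known σ², precisions add: τ_n = τ₀ + n/σ².
So 1/σ₀² = 1/53.1839 − 5/375.2 = 0.018803 − 0.013326 = 0.005477.
Hence σ₀² = 1/0.005477 ≈ 182.6.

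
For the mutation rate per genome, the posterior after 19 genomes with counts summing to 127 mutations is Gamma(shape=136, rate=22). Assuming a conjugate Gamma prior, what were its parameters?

A Gamma(α, β) prior (rate parametrization) on a Poisson rate with n observations summing to S gives posterior Gamma(α+S, β+n).
So α = 136 − 127 = 9 and β = 22 − 19 = 3.

Gamma(shape=9, rate=3)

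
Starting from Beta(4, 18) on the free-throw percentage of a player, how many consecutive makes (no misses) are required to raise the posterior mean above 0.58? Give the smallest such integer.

After k makes and 0 misses the posterior is Beta(4+k, 18), with mean (4+k)/(4+18+k).
Set (4+k)/(22+k) > 0.58 and solve: k > (0.58·22 − 4)/(1 − 0.58) = 20.857.
The smallest integer exceeding 20.857 is 21.

k = 21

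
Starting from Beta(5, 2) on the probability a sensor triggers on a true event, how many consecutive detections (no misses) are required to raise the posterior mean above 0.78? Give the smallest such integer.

After k detections and 0 misses the posterior is Beta(5+k, 2), with mean (5+k)/(5+2+k).
Set (5+k)/(7+k) > 0.78 and solve: k > (0.78·7 − 5)/(1 − 0.78) = 2.091.
The smallest integer exceeding 2.091 is 3.

k = 3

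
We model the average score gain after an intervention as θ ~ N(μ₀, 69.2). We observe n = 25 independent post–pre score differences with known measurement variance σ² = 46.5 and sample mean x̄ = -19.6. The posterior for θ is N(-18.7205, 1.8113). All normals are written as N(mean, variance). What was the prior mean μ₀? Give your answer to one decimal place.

With known observation variance, the Normal–Normal posterior has precision τ_n = τ₀ + n/σ² and mean μ_n = (τ₀μ₀ + (n/σ²)x̄)/τ_n.
Here τ₀ = 1/69.2 = 0.014451 and τ_data = 25/46.5 = 0.537634, so τ_n = 0.552085.
Rearranging for μ₀: μ₀ = (μ_n·τ_n − τ_data·x̄)/τ₀ = (-18.7205·0.552085 − 0.537634·-19.6) / 0.014451 = 0.202319/0.014451 ≈ 14.0.

μ₀ = 14.0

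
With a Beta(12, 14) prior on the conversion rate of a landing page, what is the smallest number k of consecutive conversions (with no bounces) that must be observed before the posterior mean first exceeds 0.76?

After k conversions and 0 bounces the posterior is Beta(12+k, 14), with mean (12+k)/(12+14+k).
Set (12+k)/(26+k) > 0.76 and solve: k > (0.76·26 − 12)/(1 − 0.76) = 32.333.
The smallest integer exceeding 32.333 is 33, and checking k=33: (45)/(59) = 0.7627 > 0.76.

k = 33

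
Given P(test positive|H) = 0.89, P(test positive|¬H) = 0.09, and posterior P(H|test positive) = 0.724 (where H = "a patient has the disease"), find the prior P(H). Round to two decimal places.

In odds form, posterior odds = prior odds × likelihood ratio, so prior odds = posterior odds ÷ LR.
Posterior odds = 0.724/(1−0.724) = 2.6232. LR = 0.89/0.09 = 9.8889.
Prior odds = 2.6232/9.8889 = 0.2653, so P(H) = 0.2653/(1+0.2653) ≈ 0.21.

P(H) = 0.21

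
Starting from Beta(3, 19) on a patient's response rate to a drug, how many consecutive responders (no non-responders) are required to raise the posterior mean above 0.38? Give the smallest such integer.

After k responders and 0 non-responders the posterior is Beta(3+k, 19), with mean (3+k)/(3+19+k).
Set (3+k)/(22+k) > 0.38 and solve: k > (0.38·22 − 3)/(1 − 0.38) = 8.645.
The smallest integer exceeding 8.645 is 9.

k = 9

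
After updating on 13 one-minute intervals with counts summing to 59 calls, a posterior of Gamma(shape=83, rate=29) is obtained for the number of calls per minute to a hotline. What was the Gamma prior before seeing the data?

A Gamma(α, β) prior (rate parametrization) on a Poisson rate with n observations summing to S gives posterior Gamma(α+S, β+n).
So α = 83 − 59 = 24 and β = 29 − 13 = 16.

Gamma(shape=24, rate=16)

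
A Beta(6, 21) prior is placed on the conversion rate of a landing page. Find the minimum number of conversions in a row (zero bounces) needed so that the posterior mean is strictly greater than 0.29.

k = 3

After k conversions and 0 bounces the posterior is Beta(6+k, 21), with mean (6+k)/(6+21+k).
Set (6+k)/(27+k) > 0.29 and solve: k > (0.29·27 − 6)/(1 − 0.29) = 2.577.
The smallest integer exceeding 2.577 is 3, and checking k=3: (9)/(30) = 0.3000 > 0.29.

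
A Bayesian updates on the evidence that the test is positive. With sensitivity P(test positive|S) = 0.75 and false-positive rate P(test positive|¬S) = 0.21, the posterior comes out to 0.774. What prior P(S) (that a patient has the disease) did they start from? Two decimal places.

In odds form, posterior odds = prior odds × likelihood ratio, so prior odds = posterior odds ÷ LR.
Posterior odds = 0.774/(1−0.774) = 3.4248. LR = 0.75/0.21 = 3.5714.
Prior odds = 3.4248/3.5714 = 0.9590, so P(S) = 0.9590/(1+0.9590) ≈ 0.49.

P(S) = 0.49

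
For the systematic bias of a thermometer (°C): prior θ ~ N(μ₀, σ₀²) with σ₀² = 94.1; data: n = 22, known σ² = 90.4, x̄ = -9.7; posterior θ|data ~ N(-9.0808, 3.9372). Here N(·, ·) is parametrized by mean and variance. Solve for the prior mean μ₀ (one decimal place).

μ₀ = 5.1

With known observation variance, the Normal–Normal posterior has precision τ_n = τ₀ + n/σ² and mean μ_n = (τ₀μ₀ + (n/σ²)x̄)/τ_n.
Here τ₀ = 1/94.1 = 0.010627 and τ_data = 22/90.4 = 0.243363, so τ_n = 0.253990.
Rearranging for μ₀: μ₀ = (μ_n·τ_n − τ_data·x̄)/τ₀ = (-9.0808·0.253990 − 0.243363·-9.7) / 0.010627 = 0.054189/0.010627 ≈ 5.1.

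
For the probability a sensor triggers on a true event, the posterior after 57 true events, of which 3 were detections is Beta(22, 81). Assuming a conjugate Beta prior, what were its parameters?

Beta(19, 27)

A Beta(α, β) prior with s successes and f failures in binomial data gives a Beta(α+s, β+f) posterior.
So α = 22 − 3 = 19 and β = 81 − 54 = 27.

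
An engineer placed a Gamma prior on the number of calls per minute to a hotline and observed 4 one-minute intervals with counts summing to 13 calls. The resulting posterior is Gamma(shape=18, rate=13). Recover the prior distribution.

Gamma(shape=5, rate=9)

A Gamma(α, β) prior (rate parametrization) on a Poisson rate with n observations summing to S gives posterior Gamma(α+S, β+n).
So α = 18 − 13 = 5 and β = 13 − 4 = 9.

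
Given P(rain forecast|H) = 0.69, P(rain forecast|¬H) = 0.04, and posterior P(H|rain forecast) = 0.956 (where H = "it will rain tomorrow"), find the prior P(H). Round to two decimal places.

P(H) = 0.56

In odds form, posterior odds = prior odds × likelihood ratio, so prior odds = posterior odds ÷ LR.
Posterior odds = 0.956/(1−0.956) = 21.7273. LR = 0.69/0.04 = 17.2500.
Prior odds = 21.7273/17.2500 = 1.2596, so P(H) = 1.2596/(1+1.2596) ≈ 0.56.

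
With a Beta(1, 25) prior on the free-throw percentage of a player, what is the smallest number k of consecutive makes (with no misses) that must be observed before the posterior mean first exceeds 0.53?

k = 28

After k makes and 0 misses the posterior is Beta(1+k, 25), with mean (1+k)/(1+25+k).
Set (1+k)/(26+k) > 0.53 and solve: k > (0.53·26 − 1)/(1 − 0.53) = 27.191.
The smallest integer exceeding 27.191 is 28, and checking k=28: (29)/(54) = 0.5370 > 0.53.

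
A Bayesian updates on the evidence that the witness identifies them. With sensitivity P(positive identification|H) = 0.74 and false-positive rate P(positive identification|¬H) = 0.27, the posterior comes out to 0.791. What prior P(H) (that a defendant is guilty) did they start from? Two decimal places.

P(H) = 0.58

Bayes' rule in odds form gives O(H|E) = O(H)·[P(E|H)/P(E|¬H)], hence O(H) = O(H|E)/LR.
Posterior odds = 0.791/(1−0.791) = 3.7847. LR = 0.74/0.27 = 2.7407.
Prior odds = 3.7847/2.7407 = 1.3809, so P(H) = 1.3809/(1+1.3809) ≈ 0.58.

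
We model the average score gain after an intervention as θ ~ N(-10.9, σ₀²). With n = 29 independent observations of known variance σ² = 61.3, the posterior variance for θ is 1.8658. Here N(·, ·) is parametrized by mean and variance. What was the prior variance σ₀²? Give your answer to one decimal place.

Posterior precision equals prior precision plus data precision: 1/σ_n² = 1/σ₀² + n/σ².
So 1/σ₀² = 1/1.8658 − 29/61.3 = 0.535963 − 0.473083 = 0.062880.
Hence σ₀² = 1/0.062880 ≈ 15.9.

σ₀² = 15.9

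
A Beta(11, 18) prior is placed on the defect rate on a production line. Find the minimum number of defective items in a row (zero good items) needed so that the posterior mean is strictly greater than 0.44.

k = 4

After k defective items and 0 good items the posterior is Beta(11+k, 18), with mean (11+k)/(11+18+k).
Set (11+k)/(29+k) > 0.44 and solve: k > (0.44·29 − 11)/(1 − 0.44) = 3.143.
The smallest integer exceeding 3.143 is 4, and checking k=4: (15)/(33) = 0.4545 > 0.44.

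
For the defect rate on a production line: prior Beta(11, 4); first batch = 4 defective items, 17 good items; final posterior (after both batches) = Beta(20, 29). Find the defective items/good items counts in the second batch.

5 defective items and 8 good items

Sequential conjugate updates are equivalent to a single update on the pooled data, so total successes = posterior α − prior α and total failures = posterior β − prior β.
Total across both batches: 20−11=9 defective items, 29−4=25 good items.
Subtract the first batch: 9−4=5 defective items and 25−17=8 good items.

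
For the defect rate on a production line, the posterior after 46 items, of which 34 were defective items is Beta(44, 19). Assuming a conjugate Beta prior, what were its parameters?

Beta(10, 7)

Under Beta–binomial conjugacy the posterior parameters are (a+s, b+f).
Subtract the data counts: 44−34=10, 19−12=7.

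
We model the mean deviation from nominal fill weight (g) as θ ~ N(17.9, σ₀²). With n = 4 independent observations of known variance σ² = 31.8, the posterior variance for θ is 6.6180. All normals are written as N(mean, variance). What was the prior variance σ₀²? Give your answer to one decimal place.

σ₀² = 39.5

Posterior precision equals prior precision plus data precision: 1/σ_n² = 1/σ₀² + n/σ².
So 1/σ₀² = 1/6.6180 − 4/31.8 = 0.151103 − 0.125786 = 0.025317.
Hence σ₀² = 1/0.025317 ≈ 39.5.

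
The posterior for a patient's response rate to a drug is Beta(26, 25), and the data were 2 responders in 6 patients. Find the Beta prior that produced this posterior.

Beta is conjugate to the binomial likelihood: posterior = Beta(a+s, b+f).
So a = 26 − 2 = 24 and b = 25 − 4 = 21.

Beta(24, 21)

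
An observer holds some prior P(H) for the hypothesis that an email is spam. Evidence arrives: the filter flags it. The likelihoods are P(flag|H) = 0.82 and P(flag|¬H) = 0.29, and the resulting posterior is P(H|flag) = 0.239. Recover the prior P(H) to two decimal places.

P(H) = 0.10

Bayes' rule in odds form gives O(H|E) = O(H)·[P(E|H)/P(E|¬H)], hence O(H) = O(H|E)/LR.
Posterior odds = 0.239/(1−0.239) = 0.3141. LR = 0.82/0.29 = 2.8276.
Prior odds = 0.3141/2.8276 = 0.1111, so P(H) = 0.1111/(1+0.1111) ≈ 0.10.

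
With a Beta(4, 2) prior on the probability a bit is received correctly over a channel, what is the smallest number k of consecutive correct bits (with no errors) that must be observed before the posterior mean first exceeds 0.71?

After k correct bits and 0 errors the posterior is Beta(4+k, 2), with mean (4+k)/(4+2+k).
Set (4+k)/(6+k) > 0.71 and solve: k > (0.71·6 − 4)/(1 − 0.71) = 0.897.
The smallest integer exceeding 0.897 is 1.

k = 1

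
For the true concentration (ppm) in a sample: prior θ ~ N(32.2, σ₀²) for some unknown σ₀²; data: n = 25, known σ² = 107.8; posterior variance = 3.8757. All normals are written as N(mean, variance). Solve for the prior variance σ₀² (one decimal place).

σ₀² = 38.3

Posterior precision equals prior precision plus data precision: 1/σ_n² = 1/σ₀² + n/σ².
So 1/σ₀² = 1/3.8757 − 25/107.8 = 0.258018 − 0.231911 = 0.026107.
Hence σ₀² = 1/0.026107 ≈ 38.3.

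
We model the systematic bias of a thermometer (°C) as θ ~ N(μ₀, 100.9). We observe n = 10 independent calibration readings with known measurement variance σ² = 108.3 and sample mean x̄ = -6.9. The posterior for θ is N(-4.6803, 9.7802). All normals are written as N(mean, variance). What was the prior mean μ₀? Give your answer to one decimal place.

The posterior mean is a precision-weighted average: μ_n = (τ₀μ₀ + τ_data·x̄)/(τ₀+τ_data), with τ₀=1/σ₀² and τ_data=n/σ².
Here τ₀ = 1/100.9 = 0.009911 and τ_data = 10/108.3 = 0.092336, so τ_n = 0.102247.
Rearranging for μ₀: μ₀ = (μ_n·τ_n − τ_data·x̄)/τ₀ = (-4.6803·0.102247 − 0.092336·-6.9) / 0.009911 = 0.158572/0.009911 ≈ 16.0.

μ₀ = 16.0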